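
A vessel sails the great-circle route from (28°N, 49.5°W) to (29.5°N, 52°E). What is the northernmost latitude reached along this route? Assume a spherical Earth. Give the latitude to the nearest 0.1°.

≈ 40.9°N

The great circle lies in the plane with unit normal n̂ = (p₁ × p₂)/|p₁ × p₂|.
Here n̂_z ≈ +0.755; the vertex latitude is φ_max = arccos|n̂_z| ≈ 40.9°.
Check via Clairaut: cos φ_max = |cos φ₁| · sin C = cos(28.0°)·sin(58.8°) ≈ 0.755, again giving ≈ 40.9°.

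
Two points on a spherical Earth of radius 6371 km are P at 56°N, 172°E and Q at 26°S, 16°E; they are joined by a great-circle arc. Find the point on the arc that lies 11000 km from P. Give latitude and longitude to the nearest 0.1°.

Convert each endpoint to a unit vector on the sphere (x = cos φ cos λ, y = cos φ sin λ, z = sin φ).
The central angle between the endpoints is δ = arccos(p₁·p₂) ≈ 2.537 rad (145.3°). The total great-circle distance is δ·R ≈ 2.537 × 6371 ≈ 16161 km, so the target fraction is f = 11000/16161 ≈ 0.681.
Interpolate at f ≈ 0.681 with slerp weights a = sin((1−f)δ)/sin δ ≈ 1.274, b = sin(fδ)/sin δ ≈ 1.737.
p = a·p₁ + b·p₂ ≈ (0.796, 0.530, 0.295); φ = arcsin(p_z) ≈ 17.13°, λ = atan2(p_y, p_x) ≈ 33.65°.

≈ 17.1°N, 33.6°E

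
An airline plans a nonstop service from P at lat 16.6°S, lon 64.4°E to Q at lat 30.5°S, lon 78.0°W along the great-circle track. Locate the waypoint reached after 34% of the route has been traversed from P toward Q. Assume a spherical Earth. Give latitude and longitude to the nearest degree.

Write both endpoints as unit vectors p₁, p₂ with components (cos φ cos λ, cos φ sin λ, sin φ).
The central angle between the endpoints is δ = arccos(p₁·p₂) ≈ 2.105 rad (120.6°).
Interpolate at f = 0.34 with slerp weights a = sin((1−f)δ)/sin δ ≈ 1.143, b = sin(fδ)/sin δ ≈ 0.762.
p = a·p₁ + b·p₂ ≈ (0.610, 0.345, -0.713); φ = arcsin(p_z) ≈ -45.52°, λ = atan2(p_y, p_x) ≈ 29.51°.

≈ lat 46°S, lon 30°E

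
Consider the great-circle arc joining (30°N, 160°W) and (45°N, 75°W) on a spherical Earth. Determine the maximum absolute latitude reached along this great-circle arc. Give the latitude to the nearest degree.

The great circle lies in the plane with unit normal n̂ = (p₁ × p₂)/|p₁ × p₂|.
Here n̂_z ≈ +0.668; the vertex latitude is φ_max = arccos|n̂_z| ≈ 48.1°.
Check via Clairaut: cos φ_max = |cos φ₁| · sin C = cos(30.0°)·sin(50.5°) ≈ 0.668, again giving ≈ 48.1°.

≈ 48°N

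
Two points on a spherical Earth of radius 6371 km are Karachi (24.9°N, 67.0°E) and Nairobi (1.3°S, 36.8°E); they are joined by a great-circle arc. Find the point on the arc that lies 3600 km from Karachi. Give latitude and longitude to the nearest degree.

Write both endpoints as unit vectors p₁, p₂ with components (cos φ cos λ, cos φ sin λ, sin φ).
The central angle between the endpoints is δ = arccos(p₁·p₂) ≈ 0.685 rad (39.3°). The total great-circle distance is δ·R ≈ 0.685 × 6371 ≈ 4367 km, so the target fraction is f = 3600/4367 ≈ 0.824.
Interpolate at f ≈ 0.824 with slerp weights a = sin((1−f)δ)/sin δ ≈ 0.190, b = sin(fδ)/sin δ ≈ 0.846.
p = a·p₁ + b·p₂ ≈ (0.744, 0.665, 0.061); φ = arcsin(p_z) ≈ 3.48°, λ = atan2(p_y, p_x) ≈ 41.77°.

≈ 3°N, 42°E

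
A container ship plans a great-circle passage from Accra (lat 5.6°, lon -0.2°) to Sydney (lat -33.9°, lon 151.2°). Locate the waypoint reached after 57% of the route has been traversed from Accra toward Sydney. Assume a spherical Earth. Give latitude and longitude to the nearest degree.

≈ lat -48°, lon 69°

Convert each endpoint to a unit vector on the sphere (x = cos φ cos λ, y = cos φ sin λ, z = sin φ).
The central angle between the endpoints is δ = arccos(p₁·p₂) ≈ 2.465 rad (141.2°).
Interpolate at f = 0.57 with slerp weights a = sin((1−f)δ)/sin δ ≈ 1.393, b = sin(fδ)/sin δ ≈ 1.575.
p = a·p₁ + b·p₂ ≈ (0.241, 0.625, -0.743); φ = arcsin(p_z) ≈ -47.95°, λ = atan2(p_y, p_x) ≈ 68.93°.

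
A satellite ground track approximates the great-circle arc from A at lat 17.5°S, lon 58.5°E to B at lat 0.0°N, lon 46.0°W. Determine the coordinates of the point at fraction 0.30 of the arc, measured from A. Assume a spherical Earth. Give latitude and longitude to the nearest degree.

≈ lat 17°S, lon 26°E

The haversine formula gives a central angle δ ≈ 1.812 rad (103.8°) between the endpoints.
Interpolate at f = 0.30 with slerp weights a = sin((1−f)δ)/sin δ ≈ 0.983, b = sin(fδ)/sin δ ≈ 0.533.
p = a·p₁ + b·p₂ ≈ (0.860, 0.416, -0.296); φ = arcsin(p_z) ≈ -17.19°, λ = atan2(p_y, p_x) ≈ 25.83°.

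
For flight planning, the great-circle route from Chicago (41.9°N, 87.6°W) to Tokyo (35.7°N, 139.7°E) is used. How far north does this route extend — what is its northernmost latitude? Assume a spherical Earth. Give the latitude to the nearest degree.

The great circle lies in the plane with unit normal n̂ = (p₁ × p₂)/|p₁ × p₂|.
Here n̂_z ≈ -0.444; the vertex latitude is φ_max = arccos|n̂_z| ≈ 63.6°.

≈ 64°N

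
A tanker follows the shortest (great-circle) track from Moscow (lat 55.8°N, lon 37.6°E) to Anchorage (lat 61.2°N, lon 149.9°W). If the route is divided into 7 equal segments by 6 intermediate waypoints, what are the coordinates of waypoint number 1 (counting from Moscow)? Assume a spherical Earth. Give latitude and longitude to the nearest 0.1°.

Convert each endpoint to a unit vector on the sphere (x = cos φ cos λ, y = cos φ sin λ, z = sin φ).
The central angle between the endpoints is δ = arccos(p₁·p₂) ≈ 1.097 rad (62.9°).
Interpolate at f = 1/7 with slerp weights a = sin((1−f)δ)/sin δ ≈ 0.908, b = sin(fδ)/sin δ ≈ 0.175.
p = a·p₁ + b·p₂ ≈ (0.331, 0.269, 0.904); φ = arcsin(p_z) ≈ 64.75°, λ = atan2(p_y, p_x) ≈ 39.08°.

≈ lat 64.7°N, lon 39.1°E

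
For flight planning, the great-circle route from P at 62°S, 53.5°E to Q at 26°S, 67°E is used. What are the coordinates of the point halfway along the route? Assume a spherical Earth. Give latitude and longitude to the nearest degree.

Convert each endpoint to a unit vector on the sphere (x = cos φ cos λ, y = cos φ sin λ, z = sin φ).
The central angle between the endpoints is δ = arccos(p₁·p₂) ≈ 0.648 rad (37.1°).
Interpolate at f = 1/2 with slerp weights a = sin((1−f)δ)/sin δ ≈ 0.527, b = sin(fδ)/sin δ ≈ 0.527.
p = a·p₁ + b·p₂ ≈ (0.333, 0.635, -0.697); φ = arcsin(p_z) ≈ -44.18°, λ = atan2(p_y, p_x) ≈ 62.38°.

≈ 44°S, 62°E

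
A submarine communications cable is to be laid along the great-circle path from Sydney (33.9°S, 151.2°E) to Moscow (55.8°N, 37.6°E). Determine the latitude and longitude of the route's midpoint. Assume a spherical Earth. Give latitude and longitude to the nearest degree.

Convert each endpoint to a unit vector on the sphere (x = cos φ cos λ, y = cos φ sin λ, z = sin φ).
The central angle between the endpoints is δ = arccos(p₁·p₂) ≈ 2.276 rad (130.4°).
Interpolate at f = 1/2 with slerp weights a = sin((1−f)δ)/sin δ ≈ 1.192, b = sin(fδ)/sin δ ≈ 1.192.
p = a·p₁ + b·p₂ ≈ (-0.336, 0.885, 0.321); φ = arcsin(p_z) ≈ 18.73°, λ = atan2(p_y, p_x) ≈ 110.79°.

≈ 19°N, 111°E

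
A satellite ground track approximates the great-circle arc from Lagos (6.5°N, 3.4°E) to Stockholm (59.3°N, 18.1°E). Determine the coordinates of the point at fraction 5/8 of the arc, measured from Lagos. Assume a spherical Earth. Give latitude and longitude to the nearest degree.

From cos δ = sin φ₁ sin φ₂ + cos φ₁ cos φ₂ cos Δλ, the central angle is δ ≈ 0.942 rad (54.0°).
Interpolate at f = 5/8 with slerp weights a = sin((1−f)δ)/sin δ ≈ 0.428, b = sin(fδ)/sin δ ≈ 0.687.
p = a·p₁ + b·p₂ ≈ (0.758, 0.134, 0.639); φ = arcsin(p_z) ≈ 39.71°, λ = atan2(p_y, p_x) ≈ 10.04°.

≈ 40°N, 10°E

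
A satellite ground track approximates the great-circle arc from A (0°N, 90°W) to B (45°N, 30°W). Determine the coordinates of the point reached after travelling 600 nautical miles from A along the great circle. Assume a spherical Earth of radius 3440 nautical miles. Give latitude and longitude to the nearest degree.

The haversine formula gives a central angle δ ≈ 1.209 rad (69.3°) between the endpoints. The total great-circle distance is δ·R ≈ 1.209 × 3440 ≈ 4160 nmi, so the target fraction is f = 600/4160 ≈ 0.144.
Interpolate at f ≈ 0.144 with slerp weights a = sin((1−f)δ)/sin δ ≈ 0.919, b = sin(fδ)/sin δ ≈ 0.186.
p = a·p₁ + b·p₂ ≈ (0.114, -0.985, 0.131); φ = arcsin(p_z) ≈ 7.54°, λ = atan2(p_y, p_x) ≈ -83.42°.

≈ (8°N, 83°W)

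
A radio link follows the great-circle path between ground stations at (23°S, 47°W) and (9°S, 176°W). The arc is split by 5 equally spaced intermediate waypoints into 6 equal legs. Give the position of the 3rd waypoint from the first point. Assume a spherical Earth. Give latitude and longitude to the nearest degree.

The haversine formula gives a central angle δ ≈ 2.107 rad (120.7°) between the endpoints.
Interpolate at f = 3/6 with slerp weights a = sin((1−f)δ)/sin δ ≈ 1.011, b = sin(fδ)/sin δ ≈ 1.011.
p = a·p₁ + b·p₂ ≈ (-0.362, -0.750, -0.553); φ = arcsin(p_z) ≈ -33.59°, λ = atan2(p_y, p_x) ≈ -115.72°.

≈ (34°S, 116°W)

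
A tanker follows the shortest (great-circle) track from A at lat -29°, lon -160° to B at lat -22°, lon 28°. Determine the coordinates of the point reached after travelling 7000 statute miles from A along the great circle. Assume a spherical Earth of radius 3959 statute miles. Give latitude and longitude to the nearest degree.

≈ lat -49°, lon 34°

Write both endpoints as unit vectors p₁, p₂ with components (cos φ cos λ, cos φ sin λ, sin φ).
The central angle between the endpoints is δ = arccos(p₁·p₂) ≈ 2.241 rad (128.4°). The total great-circle distance is δ·R ≈ 2.241 × 3959 ≈ 8874 mi, so the target fraction is f = 7000/8874 ≈ 0.789.
Interpolate at f ≈ 0.789 with slerp weights a = sin((1−f)δ)/sin δ ≈ 0.582, b = sin(fδ)/sin δ ≈ 1.252.
p = a·p₁ + b·p₂ ≈ (0.547, 0.371, -0.751); φ = arcsin(p_z) ≈ -48.67°, λ = atan2(p_y, p_x) ≈ 34.16°.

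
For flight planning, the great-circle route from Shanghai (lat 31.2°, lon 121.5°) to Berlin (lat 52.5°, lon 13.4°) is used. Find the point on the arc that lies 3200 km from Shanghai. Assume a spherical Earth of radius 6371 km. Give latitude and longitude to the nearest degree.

Convert each endpoint to a unit vector on the sphere (x = cos φ cos λ, y = cos φ sin λ, z = sin φ).
The central angle between the endpoints is δ = arccos(p₁·p₂) ≈ 1.319 rad (75.6°). The total great-circle distance is δ·R ≈ 1.319 × 6371 ≈ 8403 km, so the target fraction is f = 3200/8403 ≈ 0.381.
Interpolate at f ≈ 0.381 with slerp weights a = sin((1−f)δ)/sin δ ≈ 0.753, b = sin(fδ)/sin δ ≈ 0.497.
p = a·p₁ + b·p₂ ≈ (-0.042, 0.619, 0.784); φ = arcsin(p_z) ≈ 51.65°, λ = atan2(p_y, p_x) ≈ 93.88°.

≈ lat 52°, lon 94°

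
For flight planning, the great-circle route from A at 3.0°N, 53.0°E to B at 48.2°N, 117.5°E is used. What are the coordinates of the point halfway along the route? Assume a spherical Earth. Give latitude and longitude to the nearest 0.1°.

Convert each endpoint to a unit vector on the sphere (x = cos φ cos λ, y = cos φ sin λ, z = sin φ).
The central angle between the endpoints is δ = arccos(p₁·p₂) ≈ 1.239 rad (71.0°).
Interpolate at f = 1/2 with slerp weights a = sin((1−f)δ)/sin δ ≈ 0.614, b = sin(fδ)/sin δ ≈ 0.614.
p = a·p₁ + b·p₂ ≈ (0.180, 0.853, 0.490); φ = arcsin(p_z) ≈ 29.34°, λ = atan2(p_y, p_x) ≈ 78.08°.

≈ 29.3°N, 78.1°E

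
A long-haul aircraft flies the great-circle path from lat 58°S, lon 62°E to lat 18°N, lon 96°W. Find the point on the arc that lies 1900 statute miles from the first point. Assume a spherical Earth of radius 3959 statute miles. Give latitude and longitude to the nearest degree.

Convert each endpoint to a unit vector on the sphere (x = cos φ cos λ, y = cos φ sin λ, z = sin φ).
The central angle between the endpoints is δ = arccos(p₁·p₂) ≈ 2.388 rad (136.8°). The total great-circle distance is δ·R ≈ 2.388 × 3959 ≈ 9455 mi, so the target fraction is f = 1900/9455 ≈ 0.201.
Interpolate at f ≈ 0.201 with slerp weights a = sin((1−f)δ)/sin δ ≈ 1.379, b = sin(fδ)/sin δ ≈ 0.675.
p = a·p₁ + b·p₂ ≈ (0.276, 0.007, -0.961); φ = arcsin(p_z) ≈ -73.97°, λ = atan2(p_y, p_x) ≈ 1.46°.

≈ lat 74°S, lon 1°E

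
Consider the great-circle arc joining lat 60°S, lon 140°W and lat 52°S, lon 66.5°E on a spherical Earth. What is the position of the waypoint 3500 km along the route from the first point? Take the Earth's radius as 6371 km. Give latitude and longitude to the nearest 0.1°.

≈ lat 81.0°S, lon 128.2°E

The haversine formula gives a central angle δ ≈ 1.152 rad (66.0°) between the endpoints. The total great-circle distance is δ·R ≈ 1.152 × 6371 ≈ 7337 km, so the target fraction is f = 3500/7337 ≈ 0.477.
Interpolate at f ≈ 0.477 with slerp weights a = sin((1−f)δ)/sin δ ≈ 0.620, b = sin(fδ)/sin δ ≈ 0.572.
p = a·p₁ + b·p₂ ≈ (-0.097, 0.123, -0.988); φ = arcsin(p_z) ≈ -80.96°, λ = atan2(p_y, p_x) ≈ 128.24°.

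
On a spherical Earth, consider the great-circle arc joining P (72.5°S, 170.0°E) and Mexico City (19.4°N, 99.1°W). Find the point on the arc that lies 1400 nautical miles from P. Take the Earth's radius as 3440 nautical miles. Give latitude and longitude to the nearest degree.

From cos δ = sin φ₁ sin φ₂ + cos φ₁ cos φ₂ cos Δλ, the central angle is δ ≈ 1.898 rad (108.7°). The total great-circle distance is δ·R ≈ 1.898 × 3440 ≈ 6529 nmi, so the target fraction is f = 1400/6529 ≈ 0.214.
Interpolate at f ≈ 0.214 with slerp weights a = sin((1−f)δ)/sin δ ≈ 1.053, b = sin(fδ)/sin δ ≈ 0.418.
p = a·p₁ + b·p₂ ≈ (-0.374, -0.334, -0.865); φ = arcsin(p_z) ≈ -59.89°, λ = atan2(p_y, p_x) ≈ -138.21°.

≈ (60°S, 138°W)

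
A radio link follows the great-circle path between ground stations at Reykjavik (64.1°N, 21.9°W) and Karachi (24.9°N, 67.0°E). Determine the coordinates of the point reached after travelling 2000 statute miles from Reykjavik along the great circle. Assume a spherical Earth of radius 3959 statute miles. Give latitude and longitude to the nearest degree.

From cos δ = sin φ₁ sin φ₂ + cos φ₁ cos φ₂ cos Δλ, the central angle is δ ≈ 1.174 rad (67.3°). The total great-circle distance is δ·R ≈ 1.174 × 3959 ≈ 4648 mi, so the target fraction is f = 2000/4648 ≈ 0.430.
Interpolate at f ≈ 0.430 with slerp weights a = sin((1−f)δ)/sin δ ≈ 0.672, b = sin(fδ)/sin δ ≈ 0.525.
p = a·p₁ + b·p₂ ≈ (0.458, 0.329, 0.826); φ = arcsin(p_z) ≈ 55.66°, λ = atan2(p_y, p_x) ≈ 35.63°.

≈ (56°N, 36°E)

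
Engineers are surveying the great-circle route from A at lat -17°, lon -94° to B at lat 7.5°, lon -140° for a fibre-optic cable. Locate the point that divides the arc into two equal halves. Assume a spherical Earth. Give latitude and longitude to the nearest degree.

Write both endpoints as unit vectors p₁, p₂ with components (cos φ cos λ, cos φ sin λ, sin φ).
The central angle between the endpoints is δ = arccos(p₁·p₂) ≈ 0.901 rad (51.7°).
Interpolate at f = 1/2 with slerp weights a = sin((1−f)δ)/sin δ ≈ 0.555, b = sin(fδ)/sin δ ≈ 0.555.
p = a·p₁ + b·p₂ ≈ (-0.459, -0.884, -0.090); φ = arcsin(p_z) ≈ -5.16°, λ = atan2(p_y, p_x) ≈ -117.44°.

≈ lat -5°, lon -117°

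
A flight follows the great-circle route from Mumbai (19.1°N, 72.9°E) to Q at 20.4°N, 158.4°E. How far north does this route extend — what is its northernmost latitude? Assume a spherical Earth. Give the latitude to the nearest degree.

The great circle lies in the plane with unit normal n̂ = (p₁ × p₂)/|p₁ × p₂|.
Here n̂_z ≈ +0.898; the vertex latitude is φ_max = arccos|n̂_z| ≈ 26.1°.

≈ 26°N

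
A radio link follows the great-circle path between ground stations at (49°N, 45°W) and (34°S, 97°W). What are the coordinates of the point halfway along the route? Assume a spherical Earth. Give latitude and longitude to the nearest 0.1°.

Write both endpoints as unit vectors p₁, p₂ with components (cos φ cos λ, cos φ sin λ, sin φ).
The central angle between the endpoints is δ = arccos(p₁·p₂) ≈ 1.658 rad (95.0°).
Interpolate at f = 1/2 with slerp weights a = sin((1−f)δ)/sin δ ≈ 0.740, b = sin(fδ)/sin δ ≈ 0.740.
p = a·p₁ + b·p₂ ≈ (0.269, -0.952, 0.145); φ = arcsin(p_z) ≈ 8.32°, λ = atan2(p_y, p_x) ≈ -74.25°.

≈ (8.3°N, 74.3°W)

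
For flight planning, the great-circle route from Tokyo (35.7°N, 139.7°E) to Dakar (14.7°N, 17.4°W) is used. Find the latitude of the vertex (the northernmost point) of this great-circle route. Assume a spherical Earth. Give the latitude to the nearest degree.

≈ 68°N

The great circle lies in the plane with unit normal n̂ = (p₁ × p₂)/|p₁ × p₂|.
Here n̂_z ≈ -0.374; the vertex latitude is φ_max = arccos|n̂_z| ≈ 68.1°.
Check via Clairaut: cos φ_max = |cos φ₁| · sin C = cos(35.7°)·sin(27.4°) ≈ 0.374, again giving ≈ 68.1°.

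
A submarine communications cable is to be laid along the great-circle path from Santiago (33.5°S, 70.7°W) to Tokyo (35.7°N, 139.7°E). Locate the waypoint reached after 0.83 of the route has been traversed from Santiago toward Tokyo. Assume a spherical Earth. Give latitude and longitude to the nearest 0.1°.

≈ 29.9°N, 170.4°E

Write both endpoints as unit vectors p₁, p₂ with components (cos φ cos λ, cos φ sin λ, sin φ).
The central angle between the endpoints is δ = arccos(p₁·p₂) ≈ 2.705 rad (155.0°).
Interpolate at f = 0.83 with slerp weights a = sin((1−f)δ)/sin δ ≈ 1.049, b = sin(fδ)/sin δ ≈ 1.847.
p = a·p₁ + b·p₂ ≈ (-0.855, 0.144, 0.499); φ = arcsin(p_z) ≈ 29.91°, λ = atan2(p_y, p_x) ≈ 170.42°.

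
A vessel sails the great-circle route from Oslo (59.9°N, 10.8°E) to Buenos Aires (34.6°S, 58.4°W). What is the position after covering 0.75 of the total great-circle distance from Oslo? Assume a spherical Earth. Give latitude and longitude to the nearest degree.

Convert each endpoint to a unit vector on the sphere (x = cos φ cos λ, y = cos φ sin λ, z = sin φ).
The central angle between the endpoints is δ = arccos(p₁·p₂) ≈ 1.923 rad (110.2°).
Interpolate at f = 0.75 with slerp weights a = sin((1−f)δ)/sin δ ≈ 0.493, b = sin(fδ)/sin δ ≈ 1.056.
p = a·p₁ + b·p₂ ≈ (0.698, -0.694, -0.174); φ = arcsin(p_z) ≈ -10.01°, λ = atan2(p_y, p_x) ≈ -44.84°.

≈ 10°S, 45°W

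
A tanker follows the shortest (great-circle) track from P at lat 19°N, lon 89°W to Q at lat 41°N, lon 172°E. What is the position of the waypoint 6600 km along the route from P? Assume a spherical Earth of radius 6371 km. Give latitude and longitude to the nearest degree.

From cos δ = sin φ₁ sin φ₂ + cos φ₁ cos φ₂ cos Δλ, the central angle is δ ≈ 1.469 rad (84.1°). The total great-circle distance is δ·R ≈ 1.469 × 6371 ≈ 9357 km, so the target fraction is f = 6600/9357 ≈ 0.705.
Interpolate at f ≈ 0.705 with slerp weights a = sin((1−f)δ)/sin δ ≈ 0.422, b = sin(fδ)/sin δ ≈ 0.865.
p = a·p₁ + b·p₂ ≈ (-0.639, -0.308, 0.705); φ = arcsin(p_z) ≈ 44.80°, λ = atan2(p_y, p_x) ≈ -154.30°.

≈ lat 45°N, lon 154°W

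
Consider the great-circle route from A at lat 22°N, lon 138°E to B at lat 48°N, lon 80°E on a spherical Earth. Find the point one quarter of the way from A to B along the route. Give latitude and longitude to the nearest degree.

≈ lat 31°N, lon 127°E

Write both endpoints as unit vectors p₁, p₂ with components (cos φ cos λ, cos φ sin λ, sin φ).
The central angle between the endpoints is δ = arccos(p₁·p₂) ≈ 0.918 rad (52.6°).
Interpolate at f = 1/4 with slerp weights a = sin((1−f)δ)/sin δ ≈ 0.800, b = sin(fδ)/sin δ ≈ 0.286.
p = a·p₁ + b·p₂ ≈ (-0.518, 0.685, 0.512); φ = arcsin(p_z) ≈ 30.83°, λ = atan2(p_y, p_x) ≈ 127.09°.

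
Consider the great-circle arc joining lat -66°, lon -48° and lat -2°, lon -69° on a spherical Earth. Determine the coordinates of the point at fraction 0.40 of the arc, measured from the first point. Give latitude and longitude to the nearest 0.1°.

Write both endpoints as unit vectors p₁, p₂ with components (cos φ cos λ, cos φ sin λ, sin φ).
The central angle between the endpoints is δ = arccos(p₁·p₂) ≈ 1.147 rad (65.7°).
Interpolate at f = 0.40 with slerp weights a = sin((1−f)δ)/sin δ ≈ 0.697, b = sin(fδ)/sin δ ≈ 0.486.
p = a·p₁ + b·p₂ ≈ (0.364, -0.664, -0.653); φ = arcsin(p_z) ≈ -40.80°, λ = atan2(p_y, p_x) ≈ -61.29°.

≈ lat -40.8°, lon -61.3°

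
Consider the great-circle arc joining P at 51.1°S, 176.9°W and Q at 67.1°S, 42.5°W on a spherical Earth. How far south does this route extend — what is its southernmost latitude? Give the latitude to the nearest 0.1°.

The great circle lies in the plane with unit normal n̂ = (p₁ × p₂)/|p₁ × p₂|.
Here n̂_z ≈ +0.208; the vertex latitude is φ_max = arccos|n̂_z| ≈ 78.0°.
Check via Clairaut: cos φ_max = |cos φ₁| · sin C = cos(51.1°)·sin(160.6°) ≈ 0.208, again giving ≈ 78.0°.

≈ 78.0°S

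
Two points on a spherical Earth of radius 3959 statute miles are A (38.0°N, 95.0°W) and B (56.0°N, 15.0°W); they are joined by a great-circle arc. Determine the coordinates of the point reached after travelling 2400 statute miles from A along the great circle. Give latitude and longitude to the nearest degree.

Convert each endpoint to a unit vector on the sphere (x = cos φ cos λ, y = cos φ sin λ, z = sin φ).
The central angle between the endpoints is δ = arccos(p₁·p₂) ≈ 0.944 rad (54.1°). The total great-circle distance is δ·R ≈ 0.944 × 3959 ≈ 3735 mi, so the target fraction is f = 2400/3735 ≈ 0.642.
Interpolate at f ≈ 0.642 with slerp weights a = sin((1−f)δ)/sin δ ≈ 0.409, b = sin(fδ)/sin δ ≈ 0.704.
p = a·p₁ + b·p₂ ≈ (0.352, -0.423, 0.835); φ = arcsin(p_z) ≈ 56.62°, λ = atan2(p_y, p_x) ≈ -50.22°.

≈ (57°N, 50°W)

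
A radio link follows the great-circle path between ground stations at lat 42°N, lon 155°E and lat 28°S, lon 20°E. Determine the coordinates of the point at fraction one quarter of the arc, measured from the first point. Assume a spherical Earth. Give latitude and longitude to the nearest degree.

≈ lat 36°N, lon 110°E

Write both endpoints as unit vectors p₁, p₂ with components (cos φ cos λ, cos φ sin λ, sin φ).
The central angle between the endpoints is δ = arccos(p₁·p₂) ≈ 2.462 rad (141.1°).
Interpolate at f = 1/4 with slerp weights a = sin((1−f)δ)/sin δ ≈ 1.532, b = sin(fδ)/sin δ ≈ 0.919.
p = a·p₁ + b·p₂ ≈ (-0.269, 0.759, 0.593); φ = arcsin(p_z) ≈ 36.40°, λ = atan2(p_y, p_x) ≈ 109.52°.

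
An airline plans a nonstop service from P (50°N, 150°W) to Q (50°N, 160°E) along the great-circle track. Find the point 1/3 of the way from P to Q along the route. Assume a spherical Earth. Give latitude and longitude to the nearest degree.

The haversine formula gives a central angle δ ≈ 0.550 rad (31.5°) between the endpoints.
Interpolate at f = 1/3 with slerp weights a = sin((1−f)δ)/sin δ ≈ 0.686, b = sin(fδ)/sin δ ≈ 0.349.
p = a·p₁ + b·p₂ ≈ (-0.593, -0.144, 0.793); φ = arcsin(p_z) ≈ 52.43°, λ = atan2(p_y, p_x) ≈ -166.36°.

≈ (52°N, 166°W)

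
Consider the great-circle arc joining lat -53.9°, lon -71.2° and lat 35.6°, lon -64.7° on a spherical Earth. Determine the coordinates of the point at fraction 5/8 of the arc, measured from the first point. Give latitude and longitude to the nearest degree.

≈ lat 2°, lon -67°

Write both endpoints as unit vectors p₁, p₂ with components (cos φ cos λ, cos φ sin λ, sin φ).
The central angle between the endpoints is δ = arccos(p₁·p₂) ≈ 1.565 rad (89.7°).
Interpolate at f = 5/8 with slerp weights a = sin((1−f)δ)/sin δ ≈ 0.554, b = sin(fδ)/sin δ ≈ 0.830.
p = a·p₁ + b·p₂ ≈ (0.393, -0.919, 0.035); φ = arcsin(p_z) ≈ 2.03°, λ = atan2(p_y, p_x) ≈ -66.82°.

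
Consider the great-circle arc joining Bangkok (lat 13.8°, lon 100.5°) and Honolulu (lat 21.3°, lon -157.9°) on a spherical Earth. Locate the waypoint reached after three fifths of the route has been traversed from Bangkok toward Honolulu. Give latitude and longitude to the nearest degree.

Convert each endpoint to a unit vector on the sphere (x = cos φ cos λ, y = cos φ sin λ, z = sin φ).
The central angle between the endpoints is δ = arccos(p₁·p₂) ≈ 1.666 rad (95.5°).
Interpolate at f = 3/5 with slerp weights a = sin((1−f)δ)/sin δ ≈ 0.621, b = sin(fδ)/sin δ ≈ 0.845.
p = a·p₁ + b·p₂ ≈ (-0.839, 0.297, 0.455); φ = arcsin(p_z) ≈ 27.07°, λ = atan2(p_y, p_x) ≈ 160.53°.

≈ lat 27°, lon 161°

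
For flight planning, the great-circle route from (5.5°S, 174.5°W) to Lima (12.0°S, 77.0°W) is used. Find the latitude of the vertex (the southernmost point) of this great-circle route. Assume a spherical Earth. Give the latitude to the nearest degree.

The great circle lies in the plane with unit normal n̂ = (p₁ × p₂)/|p₁ × p₂|.
Here n̂_z ≈ +0.971; the vertex latitude is φ_max = arccos|n̂_z| ≈ 13.9°.

≈ 14°S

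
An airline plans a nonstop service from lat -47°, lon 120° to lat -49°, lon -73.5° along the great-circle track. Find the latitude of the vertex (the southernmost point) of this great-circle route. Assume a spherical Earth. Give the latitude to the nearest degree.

The great circle lies in the plane with unit normal n̂ = (p₁ × p₂)/|p₁ × p₂|.
Here n̂_z ≈ +0.105; the vertex latitude is φ_max = arccos|n̂_z| ≈ 84.0°.
Check via Clairaut: cos φ_max = |cos φ₁| · sin C = cos(47.0°)·sin(171.1°) ≈ 0.105, again giving ≈ 84.0°.

≈ -84°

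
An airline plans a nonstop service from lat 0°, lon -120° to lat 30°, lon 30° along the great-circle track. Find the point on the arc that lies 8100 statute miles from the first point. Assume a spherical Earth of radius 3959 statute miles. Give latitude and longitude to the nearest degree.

The haversine formula gives a central angle δ ≈ 2.419 rad (138.6°) between the endpoints. The total great-circle distance is δ·R ≈ 2.419 × 3959 ≈ 9576 mi, so the target fraction is f = 8100/9576 ≈ 0.846.
Interpolate at f ≈ 0.846 with slerp weights a = sin((1−f)δ)/sin δ ≈ 0.551, b = sin(fδ)/sin δ ≈ 1.344.
p = a·p₁ + b·p₂ ≈ (0.733, 0.105, 0.672); φ = arcsin(p_z) ≈ 42.24°, λ = atan2(p_y, p_x) ≈ 8.16°.

≈ lat 42°, lon 8°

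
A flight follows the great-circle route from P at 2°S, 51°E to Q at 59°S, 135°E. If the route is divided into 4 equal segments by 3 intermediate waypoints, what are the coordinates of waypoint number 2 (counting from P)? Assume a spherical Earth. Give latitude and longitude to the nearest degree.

Write both endpoints as unit vectors p₁, p₂ with components (cos φ cos λ, cos φ sin λ, sin φ).
The central angle between the endpoints is δ = arccos(p₁·p₂) ≈ 1.487 rad (85.2°).
Interpolate at f = 2/4 with slerp weights a = sin((1−f)δ)/sin δ ≈ 0.679, b = sin(fδ)/sin δ ≈ 0.679.
p = a·p₁ + b·p₂ ≈ (0.180, 0.775, -0.606); φ = arcsin(p_z) ≈ -37.30°, λ = atan2(p_y, p_x) ≈ 76.94°.

≈ 37°S, 77°E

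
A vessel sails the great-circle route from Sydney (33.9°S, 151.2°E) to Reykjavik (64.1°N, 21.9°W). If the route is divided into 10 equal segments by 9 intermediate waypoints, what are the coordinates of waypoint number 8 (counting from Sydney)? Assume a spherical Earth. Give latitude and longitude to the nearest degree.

≈ 83°N, 100°E

Write both endpoints as unit vectors p₁, p₂ with components (cos φ cos λ, cos φ sin λ, sin φ).
The central angle between the endpoints is δ = arccos(p₁·p₂) ≈ 2.609 rad (149.5°).
Interpolate at f = 8/10 with slerp weights a = sin((1−f)δ)/sin δ ≈ 0.982, b = sin(fδ)/sin δ ≈ 1.713.
p = a·p₁ + b·p₂ ≈ (-0.020, 0.114, 0.993); φ = arcsin(p_z) ≈ 83.37°, λ = atan2(p_y, p_x) ≈ 100.02°.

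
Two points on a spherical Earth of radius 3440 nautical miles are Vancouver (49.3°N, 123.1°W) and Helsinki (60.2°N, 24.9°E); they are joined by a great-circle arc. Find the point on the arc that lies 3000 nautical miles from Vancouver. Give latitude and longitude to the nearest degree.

Write both endpoints as unit vectors p₁, p₂ with components (cos φ cos λ, cos φ sin λ, sin φ).
The central angle between the endpoints is δ = arccos(p₁·p₂) ≈ 1.178 rad (67.5°). The total great-circle distance is δ·R ≈ 1.178 × 3440 ≈ 4051 nmi, so the target fraction is f = 3000/4051 ≈ 0.741.
Interpolate at f ≈ 0.741 with slerp weights a = sin((1−f)δ)/sin δ ≈ 0.326, b = sin(fδ)/sin δ ≈ 0.829.
p = a·p₁ + b·p₂ ≈ (0.258, -0.004, 0.966); φ = arcsin(p_z) ≈ 75.07°, λ = atan2(p_y, p_x) ≈ -1.00°.

≈ 75°N, 1°W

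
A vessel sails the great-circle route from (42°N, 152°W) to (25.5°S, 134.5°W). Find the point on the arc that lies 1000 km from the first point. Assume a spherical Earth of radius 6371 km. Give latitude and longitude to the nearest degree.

Convert each endpoint to a unit vector on the sphere (x = cos φ cos λ, y = cos φ sin λ, z = sin φ).
The central angle between the endpoints is δ = arccos(p₁·p₂) ≈ 1.211 rad (69.4°). The total great-circle distance is δ·R ≈ 1.211 × 6371 ≈ 7718 km, so the target fraction is f = 1000/7718 ≈ 0.130.
Interpolate at f ≈ 0.130 with slerp weights a = sin((1−f)δ)/sin δ ≈ 0.929, b = sin(fδ)/sin δ ≈ 0.167.
p = a·p₁ + b·p₂ ≈ (-0.715, -0.432, 0.550); φ = arcsin(p_z) ≈ 33.35°, λ = atan2(p_y, p_x) ≈ -148.89°.

≈ (33°N, 149°W)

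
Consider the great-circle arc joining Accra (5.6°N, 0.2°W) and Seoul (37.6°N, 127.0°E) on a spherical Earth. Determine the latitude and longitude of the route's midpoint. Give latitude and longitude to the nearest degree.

≈ 41°N, 51°E

The haversine formula gives a central angle δ ≈ 2.001 rad (114.7°) between the endpoints.
Interpolate at f = 1/2 with slerp weights a = sin((1−f)δ)/sin δ ≈ 0.926, b = sin(fδ)/sin δ ≈ 0.926.
p = a·p₁ + b·p₂ ≈ (0.480, 0.583, 0.656); φ = arcsin(p_z) ≈ 40.96°, λ = atan2(p_y, p_x) ≈ 50.52°.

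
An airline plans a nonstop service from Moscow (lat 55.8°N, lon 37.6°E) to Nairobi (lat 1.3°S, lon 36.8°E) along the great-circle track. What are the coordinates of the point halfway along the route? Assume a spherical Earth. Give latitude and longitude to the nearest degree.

Write both endpoints as unit vectors p₁, p₂ with components (cos φ cos λ, cos φ sin λ, sin φ).
The central angle between the endpoints is δ = arccos(p₁·p₂) ≈ 0.997 rad (57.1°).
Interpolate at f = 1/2 with slerp weights a = sin((1−f)δ)/sin δ ≈ 0.569, b = sin(fδ)/sin δ ≈ 0.569.
p = a·p₁ + b·p₂ ≈ (0.709, 0.536, 0.458); φ = arcsin(p_z) ≈ 27.25°, λ = atan2(p_y, p_x) ≈ 37.09°.

≈ lat 27°N, lon 37°E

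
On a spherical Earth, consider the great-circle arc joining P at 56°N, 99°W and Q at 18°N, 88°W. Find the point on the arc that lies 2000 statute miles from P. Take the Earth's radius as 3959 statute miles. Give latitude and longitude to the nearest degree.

Write both endpoints as unit vectors p₁, p₂ with components (cos φ cos λ, cos φ sin λ, sin φ).
The central angle between the endpoints is δ = arccos(p₁·p₂) ≈ 0.679 rad (38.9°). The total great-circle distance is δ·R ≈ 0.679 × 3959 ≈ 2688 mi, so the target fraction is f = 2000/2688 ≈ 0.744.
Interpolate at f ≈ 0.744 with slerp weights a = sin((1−f)δ)/sin δ ≈ 0.275, b = sin(fδ)/sin δ ≈ 0.771.
p = a·p₁ + b·p₂ ≈ (0.001, -0.885, 0.466); φ = arcsin(p_z) ≈ 27.80°, λ = atan2(p_y, p_x) ≈ -89.90°.

≈ 28°N, 90°W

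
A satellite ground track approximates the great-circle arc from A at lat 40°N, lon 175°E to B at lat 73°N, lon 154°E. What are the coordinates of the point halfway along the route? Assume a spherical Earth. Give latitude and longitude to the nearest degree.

≈ lat 57°N, lon 169°E

Convert each endpoint to a unit vector on the sphere (x = cos φ cos λ, y = cos φ sin λ, z = sin φ).
The central angle between the endpoints is δ = arccos(p₁·p₂) ≈ 0.603 rad (34.5°).
Interpolate at f = 1/2 with slerp weights a = sin((1−f)δ)/sin δ ≈ 0.524, b = sin(fδ)/sin δ ≈ 0.524.
p = a·p₁ + b·p₂ ≈ (-0.537, 0.102, 0.837); φ = arcsin(p_z) ≈ 56.85°, λ = atan2(p_y, p_x) ≈ 169.24°.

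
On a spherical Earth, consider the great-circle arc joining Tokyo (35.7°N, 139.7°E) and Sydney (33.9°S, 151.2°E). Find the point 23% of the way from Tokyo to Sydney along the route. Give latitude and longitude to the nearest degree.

≈ 20°N, 143°E

Convert each endpoint to a unit vector on the sphere (x = cos φ cos λ, y = cos φ sin λ, z = sin φ).
The central angle between the endpoints is δ = arccos(p₁·p₂) ≈ 1.229 rad (70.4°).
Interpolate at f = 0.23 with slerp weights a = sin((1−f)δ)/sin δ ≈ 0.861, b = sin(fδ)/sin δ ≈ 0.296.
p = a·p₁ + b·p₂ ≈ (-0.749, 0.571, 0.337); φ = arcsin(p_z) ≈ 19.72°, λ = atan2(p_y, p_x) ≈ 142.68°.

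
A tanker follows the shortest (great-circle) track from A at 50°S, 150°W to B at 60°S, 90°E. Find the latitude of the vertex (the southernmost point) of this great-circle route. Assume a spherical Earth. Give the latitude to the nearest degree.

The great circle lies in the plane with unit normal n̂ = (p₁ × p₂)/|p₁ × p₂|.
Here n̂_z ≈ -0.322; the vertex latitude is φ_max = arccos|n̂_z| ≈ 71.2°.

≈ 71°S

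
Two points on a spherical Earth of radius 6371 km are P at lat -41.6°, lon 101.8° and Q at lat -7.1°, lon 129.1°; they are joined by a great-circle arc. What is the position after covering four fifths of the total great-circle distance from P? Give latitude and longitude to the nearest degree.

≈ lat -14°, lon 125°

The haversine formula gives a central angle δ ≈ 0.736 rad (42.1°) between the endpoints.
Interpolate at f = 4/5 with slerp weights a = sin((1−f)δ)/sin δ ≈ 0.218, b = sin(fδ)/sin δ ≈ 0.827.
p = a·p₁ + b·p₂ ≈ (-0.551, 0.797, -0.247); φ = arcsin(p_z) ≈ -14.32°, λ = atan2(p_y, p_x) ≈ 124.67°.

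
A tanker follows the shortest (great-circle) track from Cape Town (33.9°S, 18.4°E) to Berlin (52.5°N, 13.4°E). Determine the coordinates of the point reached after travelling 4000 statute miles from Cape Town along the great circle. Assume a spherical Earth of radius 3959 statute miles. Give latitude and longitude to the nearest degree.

Convert each endpoint to a unit vector on the sphere (x = cos φ cos λ, y = cos φ sin λ, z = sin φ).
The central angle between the endpoints is δ = arccos(p₁·p₂) ≈ 1.510 rad (86.5°). The total great-circle distance is δ·R ≈ 1.510 × 3959 ≈ 5978 mi, so the target fraction is f = 4000/5978 ≈ 0.669.
Interpolate at f ≈ 0.669 with slerp weights a = sin((1−f)δ)/sin δ ≈ 0.480, b = sin(fδ)/sin δ ≈ 0.849.
p = a·p₁ + b·p₂ ≈ (0.880, 0.245, 0.406); φ = arcsin(p_z) ≈ 23.93°, λ = atan2(p_y, p_x) ≈ 15.58°.

≈ 24°N, 16°E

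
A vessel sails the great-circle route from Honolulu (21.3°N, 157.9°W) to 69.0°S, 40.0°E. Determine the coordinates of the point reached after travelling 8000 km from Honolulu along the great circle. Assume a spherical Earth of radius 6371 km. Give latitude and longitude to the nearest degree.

Write both endpoints as unit vectors p₁, p₂ with components (cos φ cos λ, cos φ sin λ, sin φ).
The central angle between the endpoints is δ = arccos(p₁·p₂) ≈ 2.287 rad (131.1°). The total great-circle distance is δ·R ≈ 2.287 × 6371 ≈ 14573 km, so the target fraction is f = 8000/14573 ≈ 0.549.
Interpolate at f ≈ 0.549 with slerp weights a = sin((1−f)δ)/sin δ ≈ 1.138, b = sin(fδ)/sin δ ≈ 1.261.
p = a·p₁ + b·p₂ ≈ (-0.636, -0.108, -0.764); φ = arcsin(p_z) ≈ -49.79°, λ = atan2(p_y, p_x) ≈ -170.32°.

≈ 50°S, 170°W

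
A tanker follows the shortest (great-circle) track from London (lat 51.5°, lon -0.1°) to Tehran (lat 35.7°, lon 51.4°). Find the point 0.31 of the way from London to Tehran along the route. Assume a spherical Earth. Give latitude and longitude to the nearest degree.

≈ lat 49°, lon 19°

Convert each endpoint to a unit vector on the sphere (x = cos φ cos λ, y = cos φ sin λ, z = sin φ).
The central angle between the endpoints is δ = arccos(p₁·p₂) ≈ 0.690 rad (39.5°).
Interpolate at f = 0.31 with slerp weights a = sin((1−f)δ)/sin δ ≈ 0.720, b = sin(fδ)/sin δ ≈ 0.333.
p = a·p₁ + b·p₂ ≈ (0.617, 0.211, 0.758); φ = arcsin(p_z) ≈ 49.29°, λ = atan2(p_y, p_x) ≈ 18.86°.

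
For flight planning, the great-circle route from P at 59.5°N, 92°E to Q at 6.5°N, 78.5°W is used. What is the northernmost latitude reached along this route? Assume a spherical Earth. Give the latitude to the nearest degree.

≈ 85°N

The great circle lies in the plane with unit normal n̂ = (p₁ × p₂)/|p₁ × p₂|.
Here n̂_z ≈ -0.091; the vertex latitude is φ_max = arccos|n̂_z| ≈ 84.8°.
Check via Clairaut: cos φ_max = |cos φ₁| · sin C = cos(59.5°)·sin(10.3°) ≈ 0.091, again giving ≈ 84.8°.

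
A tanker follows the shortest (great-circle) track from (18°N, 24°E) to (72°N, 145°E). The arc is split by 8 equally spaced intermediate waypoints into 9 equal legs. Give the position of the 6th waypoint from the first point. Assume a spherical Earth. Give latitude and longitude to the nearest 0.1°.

≈ (67.8°N, 59.2°E)

From cos δ = sin φ₁ sin φ₂ + cos φ₁ cos φ₂ cos Δλ, the central angle is δ ≈ 1.428 rad (81.8°).
Interpolate at f = 6/9 with slerp weights a = sin((1−f)δ)/sin δ ≈ 0.463, b = sin(fδ)/sin δ ≈ 0.823.
p = a·p₁ + b·p₂ ≈ (0.194, 0.325, 0.926); φ = arcsin(p_z) ≈ 67.77°, λ = atan2(p_y, p_x) ≈ 59.18°.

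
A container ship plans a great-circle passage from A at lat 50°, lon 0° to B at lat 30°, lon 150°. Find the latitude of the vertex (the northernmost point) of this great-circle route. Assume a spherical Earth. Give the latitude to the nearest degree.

≈ 74°

The great circle lies in the plane with unit normal n̂ = (p₁ × p₂)/|p₁ × p₂|.
Here n̂_z ≈ +0.280; the vertex latitude is φ_max = arccos|n̂_z| ≈ 73.8°.
Check via Clairaut: cos φ_max = |cos φ₁| · sin C = cos(50.0°)·sin(25.8°) ≈ 0.280, again giving ≈ 73.8°.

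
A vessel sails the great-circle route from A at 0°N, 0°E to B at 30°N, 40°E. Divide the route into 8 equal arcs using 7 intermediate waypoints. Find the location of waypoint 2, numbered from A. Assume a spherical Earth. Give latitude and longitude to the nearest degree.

≈ 8°N, 9°E

Write both endpoints as unit vectors p₁, p₂ with components (cos φ cos λ, cos φ sin λ, sin φ).
The central angle between the endpoints is δ = arccos(p₁·p₂) ≈ 0.845 rad (48.4°).
Interpolate at f = 2/8 with slerp weights a = sin((1−f)δ)/sin δ ≈ 0.792, b = sin(fδ)/sin δ ≈ 0.280.
p = a·p₁ + b·p₂ ≈ (0.978, 0.156, 0.140); φ = arcsin(p_z) ≈ 8.06°, λ = atan2(p_y, p_x) ≈ 9.07°.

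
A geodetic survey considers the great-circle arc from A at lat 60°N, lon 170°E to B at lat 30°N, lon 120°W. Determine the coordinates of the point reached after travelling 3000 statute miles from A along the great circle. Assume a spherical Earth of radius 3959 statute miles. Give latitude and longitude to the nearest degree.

≈ lat 39°N, lon 128°W

Write both endpoints as unit vectors p₁, p₂ with components (cos φ cos λ, cos φ sin λ, sin φ).
The central angle between the endpoints is δ = arccos(p₁·p₂) ≈ 0.951 rad (54.5°). The total great-circle distance is δ·R ≈ 0.951 × 3959 ≈ 3764 mi, so the target fraction is f = 3000/3764 ≈ 0.797.
Interpolate at f ≈ 0.797 with slerp weights a = sin((1−f)δ)/sin δ ≈ 0.236, b = sin(fδ)/sin δ ≈ 0.845.
p = a·p₁ + b·p₂ ≈ (-0.482, -0.613, 0.626); φ = arcsin(p_z) ≈ 38.78°, λ = atan2(p_y, p_x) ≈ -128.16°.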